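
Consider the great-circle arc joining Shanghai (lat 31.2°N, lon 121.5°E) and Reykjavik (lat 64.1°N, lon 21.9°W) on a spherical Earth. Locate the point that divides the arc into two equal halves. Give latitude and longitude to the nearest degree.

Write both endpoints as unit vectors p₁, p₂ with components (cos φ cos λ, cos φ sin λ, sin φ).
The central angle between the endpoints is δ = arccos(p₁·p₂) ≈ 1.404 rad (80.4°).
Interpolate at f = 1/2 with slerp weights a = sin((1−f)δ)/sin δ ≈ 0.655, b = sin(fδ)/sin δ ≈ 0.655.
p = a·p₁ + b·p₂ ≈ (-0.027, 0.371, 0.928); φ = arcsin(p_z) ≈ 68.17°, λ = atan2(p_y, p_x) ≈ 94.21°.

≈ lat 68°N, lon 94°E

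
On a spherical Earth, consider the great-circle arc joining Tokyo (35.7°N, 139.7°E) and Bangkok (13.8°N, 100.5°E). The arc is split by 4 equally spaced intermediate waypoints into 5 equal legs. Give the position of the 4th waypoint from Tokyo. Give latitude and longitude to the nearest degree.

≈ 19°N, 107°E

Convert each endpoint to a unit vector on the sphere (x = cos φ cos λ, y = cos φ sin λ, z = sin φ).
The central angle between the endpoints is δ = arccos(p₁·p₂) ≈ 0.722 rad (41.4°).
Interpolate at f = 4/5 with slerp weights a = sin((1−f)δ)/sin δ ≈ 0.218, b = sin(fδ)/sin δ ≈ 0.826.
p = a·p₁ + b·p₂ ≈ (-0.281, 0.903, 0.324); φ = arcsin(p_z) ≈ 18.91°, λ = atan2(p_y, p_x) ≈ 107.28°.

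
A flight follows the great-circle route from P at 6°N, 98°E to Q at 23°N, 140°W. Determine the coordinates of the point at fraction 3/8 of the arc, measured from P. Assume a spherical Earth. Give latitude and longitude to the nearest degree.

Write both endpoints as unit vectors p₁, p₂ with components (cos φ cos λ, cos φ sin λ, sin φ).
The central angle between the endpoints is δ = arccos(p₁·p₂) ≈ 2.031 rad (116.4°).
Interpolate at f = 3/8 with slerp weights a = sin((1−f)δ)/sin δ ≈ 1.066, b = sin(fδ)/sin δ ≈ 0.770.
p = a·p₁ + b·p₂ ≈ (-0.691, 0.594, 0.412); φ = arcsin(p_z) ≈ 24.36°, λ = atan2(p_y, p_x) ≈ 139.31°.

≈ 24°N, 139°E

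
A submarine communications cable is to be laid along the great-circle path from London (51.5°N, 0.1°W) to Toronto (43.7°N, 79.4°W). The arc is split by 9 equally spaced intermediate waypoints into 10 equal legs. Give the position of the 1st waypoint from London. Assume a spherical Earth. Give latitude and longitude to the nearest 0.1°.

The haversine formula gives a central angle δ ≈ 0.897 rad (51.4°) between the endpoints.
Interpolate at f = 1/10 with slerp weights a = sin((1−f)δ)/sin δ ≈ 0.924, b = sin(fδ)/sin δ ≈ 0.115.
p = a·p₁ + b·p₂ ≈ (0.591, -0.082, 0.803); φ = arcsin(p_z) ≈ 53.38°, λ = atan2(p_y, p_x) ≈ -7.95°.

≈ 53.4°N, 7.9°W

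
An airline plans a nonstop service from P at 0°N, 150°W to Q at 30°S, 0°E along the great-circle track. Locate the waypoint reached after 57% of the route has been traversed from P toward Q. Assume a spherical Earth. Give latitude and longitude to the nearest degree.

≈ 48°S, 77°W

From cos δ = sin φ₁ sin φ₂ + cos φ₁ cos φ₂ cos Δλ, the central angle is δ ≈ 2.419 rad (138.6°).
Interpolate at f = 0.57 with slerp weights a = sin((1−f)δ)/sin δ ≈ 1.304, b = sin(fδ)/sin δ ≈ 1.484.
p = a·p₁ + b·p₂ ≈ (0.156, -0.652, -0.742); φ = arcsin(p_z) ≈ -47.90°, λ = atan2(p_y, p_x) ≈ -76.54°.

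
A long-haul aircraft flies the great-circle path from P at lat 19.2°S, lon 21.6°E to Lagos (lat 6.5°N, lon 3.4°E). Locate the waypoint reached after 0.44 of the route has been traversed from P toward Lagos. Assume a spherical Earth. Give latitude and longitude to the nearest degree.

From cos δ = sin φ₁ sin φ₂ + cos φ₁ cos φ₂ cos Δλ, the central angle is δ ≈ 0.547 rad (31.3°).
Interpolate at f = 0.44 with slerp weights a = sin((1−f)δ)/sin δ ≈ 0.580, b = sin(fδ)/sin δ ≈ 0.458.
p = a·p₁ + b·p₂ ≈ (0.964, 0.229, -0.139); φ = arcsin(p_z) ≈ -7.98°, λ = atan2(p_y, p_x) ≈ 13.34°.

≈ lat 8°S, lon 13°E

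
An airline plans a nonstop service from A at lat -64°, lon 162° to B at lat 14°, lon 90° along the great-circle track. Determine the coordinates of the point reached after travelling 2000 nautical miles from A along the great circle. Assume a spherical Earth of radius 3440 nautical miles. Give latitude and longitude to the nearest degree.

≈ lat -41°, lon 119°

From cos δ = sin φ₁ sin φ₂ + cos φ₁ cos φ₂ cos Δλ, the central angle is δ ≈ 1.657 rad (94.9°). The total great-circle distance is δ·R ≈ 1.657 × 3440 ≈ 5700 nmi, so the target fraction is f = 2000/5700 ≈ 0.351.
Interpolate at f ≈ 0.351 with slerp weights a = sin((1−f)δ)/sin δ ≈ 0.883, b = sin(fδ)/sin δ ≈ 0.551.
p = a·p₁ + b·p₂ ≈ (-0.368, 0.654, -0.660); φ = arcsin(p_z) ≈ -41.33°, λ = atan2(p_y, p_x) ≈ 119.36°.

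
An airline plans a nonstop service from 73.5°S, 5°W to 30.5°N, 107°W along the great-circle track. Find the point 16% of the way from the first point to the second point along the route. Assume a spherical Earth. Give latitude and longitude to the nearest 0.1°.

Convert each endpoint to a unit vector on the sphere (x = cos φ cos λ, y = cos φ sin λ, z = sin φ).
The central angle between the endpoints is δ = arccos(p₁·p₂) ≈ 2.138 rad (122.5°).
Interpolate at f = 0.16 with slerp weights a = sin((1−f)δ)/sin δ ≈ 1.156, b = sin(fδ)/sin δ ≈ 0.398.
p = a·p₁ + b·p₂ ≈ (0.227, -0.356, -0.906); φ = arcsin(p_z) ≈ -65.01°, λ = atan2(p_y, p_x) ≈ -57.53°.

≈ 65.0°S, 57.5°W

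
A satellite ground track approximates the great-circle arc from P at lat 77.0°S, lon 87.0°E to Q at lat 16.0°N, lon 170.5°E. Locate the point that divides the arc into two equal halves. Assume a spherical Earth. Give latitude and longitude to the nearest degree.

≈ lat 35°S, lon 158°E

Write both endpoints as unit vectors p₁, p₂ with components (cos φ cos λ, cos φ sin λ, sin φ).
The central angle between the endpoints is δ = arccos(p₁·p₂) ≈ 1.817 rad (104.1°).
Interpolate at f = 1/2 with slerp weights a = sin((1−f)δ)/sin δ ≈ 0.813, b = sin(fδ)/sin δ ≈ 0.813.
p = a·p₁ + b·p₂ ≈ (-0.761, 0.312, -0.568); φ = arcsin(p_z) ≈ -34.63°, λ = atan2(p_y, p_x) ≈ 157.74°.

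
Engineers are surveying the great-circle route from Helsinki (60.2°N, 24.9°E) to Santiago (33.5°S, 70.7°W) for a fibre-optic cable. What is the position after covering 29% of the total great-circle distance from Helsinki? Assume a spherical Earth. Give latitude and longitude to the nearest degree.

The haversine formula gives a central angle δ ≈ 2.117 rad (121.3°) between the endpoints.
Interpolate at f = 0.29 with slerp weights a = sin((1−f)δ)/sin δ ≈ 1.168, b = sin(fδ)/sin δ ≈ 0.674.
p = a·p₁ + b·p₂ ≈ (0.712, -0.286, 0.641); φ = arcsin(p_z) ≈ 39.87°, λ = atan2(p_y, p_x) ≈ -21.90°.

≈ 40°N, 22°W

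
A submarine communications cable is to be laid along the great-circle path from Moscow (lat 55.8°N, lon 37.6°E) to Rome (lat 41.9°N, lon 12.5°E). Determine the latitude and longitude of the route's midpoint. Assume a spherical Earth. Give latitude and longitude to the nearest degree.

≈ lat 50°N, lon 23°E

Write both endpoints as unit vectors p₁, p₂ with components (cos φ cos λ, cos φ sin λ, sin φ).
The central angle between the endpoints is δ = arccos(p₁·p₂) ≈ 0.373 rad (21.4°).
Interpolate at f = 1/2 with slerp weights a = sin((1−f)δ)/sin δ ≈ 0.509, b = sin(fδ)/sin δ ≈ 0.509.
p = a·p₁ + b·p₂ ≈ (0.596, 0.256, 0.761); φ = arcsin(p_z) ≈ 49.52°, λ = atan2(p_y, p_x) ≈ 23.27°.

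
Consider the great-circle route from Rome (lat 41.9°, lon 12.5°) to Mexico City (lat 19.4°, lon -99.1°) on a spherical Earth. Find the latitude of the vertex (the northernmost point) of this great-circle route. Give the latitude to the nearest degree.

≈ 49°

The great circle lies in the plane with unit normal n̂ = (p₁ × p₂)/|p₁ × p₂|.
Here n̂_z ≈ -0.653; the vertex latitude is φ_max = arccos|n̂_z| ≈ 49.2°.
Check via Clairaut: cos φ_max = |cos φ₁| · sin C = cos(41.9°)·sin(61.4°) ≈ 0.653, again giving ≈ 49.2°.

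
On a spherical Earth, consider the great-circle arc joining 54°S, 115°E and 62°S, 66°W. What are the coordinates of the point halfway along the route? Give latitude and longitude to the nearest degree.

≈ 86°S, 119°E

Convert each endpoint to a unit vector on the sphere (x = cos φ cos λ, y = cos φ sin λ, z = sin φ).
The central angle between the endpoints is δ = arccos(p₁·p₂) ≈ 1.117 rad (64.0°).
Interpolate at f = 1/2 with slerp weights a = sin((1−f)δ)/sin δ ≈ 0.590, b = sin(fδ)/sin δ ≈ 0.590.
p = a·p₁ + b·p₂ ≈ (-0.034, 0.061, -0.998); φ = arcsin(p_z) ≈ -85.99°, λ = atan2(p_y, p_x) ≈ 118.96°.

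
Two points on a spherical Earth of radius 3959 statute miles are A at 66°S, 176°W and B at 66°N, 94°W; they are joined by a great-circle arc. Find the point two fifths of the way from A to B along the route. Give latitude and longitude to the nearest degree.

Write both endpoints as unit vectors p₁, p₂ with components (cos φ cos λ, cos φ sin λ, sin φ).
The central angle between the endpoints is δ = arccos(p₁·p₂) ≈ 2.518 rad (144.2°).
Interpolate at f = 2/5 with slerp weights a = sin((1−f)δ)/sin δ ≈ 1.708, b = sin(fδ)/sin δ ≈ 1.447.
p = a·p₁ + b·p₂ ≈ (-0.734, -0.635, -0.239); φ = arcsin(p_z) ≈ -13.83°, λ = atan2(p_y, p_x) ≈ -139.12°.

≈ 14°S, 139°W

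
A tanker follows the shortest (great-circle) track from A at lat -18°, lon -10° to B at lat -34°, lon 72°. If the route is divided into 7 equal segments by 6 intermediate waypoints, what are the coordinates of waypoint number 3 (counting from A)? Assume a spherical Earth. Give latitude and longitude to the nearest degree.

≈ lat -31°, lon 22°

From cos δ = sin φ₁ sin φ₂ + cos φ₁ cos φ₂ cos Δλ, the central angle is δ ≈ 1.284 rad (73.6°).
Interpolate at f = 3/7 with slerp weights a = sin((1−f)δ)/sin δ ≈ 0.698, b = sin(fδ)/sin δ ≈ 0.545.
p = a·p₁ + b·p₂ ≈ (0.794, 0.315, -0.521); φ = arcsin(p_z) ≈ -31.38°, λ = atan2(p_y, p_x) ≈ 21.62°.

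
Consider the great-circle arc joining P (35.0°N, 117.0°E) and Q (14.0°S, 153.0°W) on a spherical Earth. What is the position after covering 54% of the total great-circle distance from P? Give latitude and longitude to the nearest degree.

≈ (12°N, 170°E)

From cos δ = sin φ₁ sin φ₂ + cos φ₁ cos φ₂ cos Δλ, the central angle is δ ≈ 1.710 rad (98.0°).
Interpolate at f = 0.54 with slerp weights a = sin((1−f)δ)/sin δ ≈ 0.715, b = sin(fδ)/sin δ ≈ 0.805.
p = a·p₁ + b·p₂ ≈ (-0.962, 0.167, 0.215); φ = arcsin(p_z) ≈ 12.43°, λ = atan2(p_y, p_x) ≈ 170.16°.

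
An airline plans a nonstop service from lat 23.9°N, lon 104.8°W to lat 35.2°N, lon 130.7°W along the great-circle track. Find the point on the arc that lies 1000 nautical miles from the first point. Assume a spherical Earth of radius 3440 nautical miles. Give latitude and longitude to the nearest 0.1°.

≈ lat 32.0°N, lon 121.3°W

Write both endpoints as unit vectors p₁, p₂ with components (cos φ cos λ, cos φ sin λ, sin φ).
The central angle between the endpoints is δ = arccos(p₁·p₂) ≈ 0.438 rad (25.1°). The total great-circle distance is δ·R ≈ 0.438 × 3440 ≈ 1507 nmi, so the target fraction is f = 1000/1507 ≈ 0.664.
Interpolate at f ≈ 0.664 with slerp weights a = sin((1−f)δ)/sin δ ≈ 0.346, b = sin(fδ)/sin δ ≈ 0.676.
p = a·p₁ + b·p₂ ≈ (-0.441, -0.725, 0.530); φ = arcsin(p_z) ≈ 31.99°, λ = atan2(p_y, p_x) ≈ -121.32°.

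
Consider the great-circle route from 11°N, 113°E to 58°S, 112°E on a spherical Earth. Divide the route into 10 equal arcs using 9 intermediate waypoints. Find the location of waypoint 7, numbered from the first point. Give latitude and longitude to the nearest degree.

≈ 37°S, 112°E

From cos δ = sin φ₁ sin φ₂ + cos φ₁ cos φ₂ cos Δλ, the central angle is δ ≈ 1.204 rad (69.0°).
Interpolate at f = 7/10 with slerp weights a = sin((1−f)δ)/sin δ ≈ 0.379, b = sin(fδ)/sin δ ≈ 0.800.
p = a·p₁ + b·p₂ ≈ (-0.304, 0.735, -0.606); φ = arcsin(p_z) ≈ -37.30°, λ = atan2(p_y, p_x) ≈ 112.47°.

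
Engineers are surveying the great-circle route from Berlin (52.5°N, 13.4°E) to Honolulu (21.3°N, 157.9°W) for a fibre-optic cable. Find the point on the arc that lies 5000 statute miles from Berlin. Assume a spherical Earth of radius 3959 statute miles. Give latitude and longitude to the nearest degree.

Write both endpoints as unit vectors p₁, p₂ with components (cos φ cos λ, cos φ sin λ, sin φ).
The central angle between the endpoints is δ = arccos(p₁·p₂) ≈ 1.847 rad (105.8°). The total great-circle distance is δ·R ≈ 1.847 × 3959 ≈ 7311 mi, so the target fraction is f = 5000/7311 ≈ 0.684.
Interpolate at f ≈ 0.684 with slerp weights a = sin((1−f)δ)/sin δ ≈ 0.573, b = sin(fδ)/sin δ ≈ 0.990.
p = a·p₁ + b·p₂ ≈ (-0.516, -0.266, 0.814); φ = arcsin(p_z) ≈ 54.52°, λ = atan2(p_y, p_x) ≈ -152.69°.

≈ 55°N, 153°W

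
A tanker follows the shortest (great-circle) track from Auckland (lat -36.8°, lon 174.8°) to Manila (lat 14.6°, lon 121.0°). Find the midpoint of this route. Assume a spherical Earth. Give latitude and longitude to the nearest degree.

≈ lat -12°, lon 145°

Write both endpoints as unit vectors p₁, p₂ with components (cos φ cos λ, cos φ sin λ, sin φ).
The central angle between the endpoints is δ = arccos(p₁·p₂) ≈ 1.259 rad (72.1°).
Interpolate at f = 1/2 with slerp weights a = sin((1−f)δ)/sin δ ≈ 0.619, b = sin(fδ)/sin δ ≈ 0.619.
p = a·p₁ + b·p₂ ≈ (-0.802, 0.558, -0.215); φ = arcsin(p_z) ≈ -12.39°, λ = atan2(p_y, p_x) ≈ 145.16°.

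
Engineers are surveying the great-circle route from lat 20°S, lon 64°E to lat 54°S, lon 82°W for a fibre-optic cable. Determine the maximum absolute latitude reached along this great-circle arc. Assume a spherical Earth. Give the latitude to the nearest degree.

The great circle lies in the plane with unit normal n̂ = (p₁ × p₂)/|p₁ × p₂|.
Here n̂_z ≈ -0.314; the vertex latitude is φ_max = arccos|n̂_z| ≈ 71.7°.
Check via Clairaut: cos φ_max = |cos φ₁| · sin C = cos(20.0°)·sin(160.5°) ≈ 0.314, again giving ≈ 71.7°.

≈ 72°S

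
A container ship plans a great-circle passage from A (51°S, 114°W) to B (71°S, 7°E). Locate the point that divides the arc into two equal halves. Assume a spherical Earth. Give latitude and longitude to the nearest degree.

≈ (73°S, 83°W)

Write both endpoints as unit vectors p₁, p₂ with components (cos φ cos λ, cos φ sin λ, sin φ).
The central angle between the endpoints is δ = arccos(p₁·p₂) ≈ 0.890 rad (51.0°).
Interpolate at f = 1/2 with slerp weights a = sin((1−f)δ)/sin δ ≈ 0.554, b = sin(fδ)/sin δ ≈ 0.554.
p = a·p₁ + b·p₂ ≈ (0.037, -0.297, -0.954); φ = arcsin(p_z) ≈ -72.61°, λ = atan2(p_y, p_x) ≈ -82.85°.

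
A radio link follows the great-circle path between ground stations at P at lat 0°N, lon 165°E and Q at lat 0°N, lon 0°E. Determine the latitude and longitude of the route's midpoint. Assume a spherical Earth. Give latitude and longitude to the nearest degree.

Write both endpoints as unit vectors p₁, p₂ with components (cos φ cos λ, cos φ sin λ, sin φ).
The central angle between the endpoints is δ = arccos(p₁·p₂) ≈ 2.880 rad (165.0°).
Interpolate at f = 1/2 with slerp weights a = sin((1−f)δ)/sin δ ≈ 3.831, b = sin(fδ)/sin δ ≈ 3.831.
p = a·p₁ + b·p₂ ≈ (0.131, 0.991, 0.000); φ = arcsin(p_z) ≈ 0.00°, λ = atan2(p_y, p_x) ≈ 82.50°.

≈ lat 0°N, lon 83°E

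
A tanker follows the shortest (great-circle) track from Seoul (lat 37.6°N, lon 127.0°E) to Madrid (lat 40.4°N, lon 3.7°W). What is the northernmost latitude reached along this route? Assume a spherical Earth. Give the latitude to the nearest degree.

The great circle lies in the plane with unit normal n̂ = (p₁ × p₂)/|p₁ × p₂|.
Here n̂_z ≈ -0.457; the vertex latitude is φ_max = arccos|n̂_z| ≈ 62.8°.
Check via Clairaut: cos φ_max = |cos φ₁| · sin C = cos(37.6°)·sin(35.3°) ≈ 0.457, again giving ≈ 62.8°.

≈ 63°N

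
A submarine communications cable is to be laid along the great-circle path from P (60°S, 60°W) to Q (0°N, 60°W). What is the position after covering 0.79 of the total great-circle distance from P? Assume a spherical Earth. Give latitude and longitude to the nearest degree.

From cos δ = sin φ₁ sin φ₂ + cos φ₁ cos φ₂ cos Δλ, the central angle is δ ≈ 1.047 rad (60.0°).
Interpolate at f = 0.79 with slerp weights a = sin((1−f)δ)/sin δ ≈ 0.252, b = sin(fδ)/sin δ ≈ 0.850.
p = a·p₁ + b·p₂ ≈ (0.488, -0.845, -0.218); φ = arcsin(p_z) ≈ -12.60°, λ = atan2(p_y, p_x) ≈ -60.00°.

≈ (13°S, 60°W)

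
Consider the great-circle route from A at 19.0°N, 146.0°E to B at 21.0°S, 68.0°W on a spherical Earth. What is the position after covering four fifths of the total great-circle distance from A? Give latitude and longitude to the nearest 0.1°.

≈ 16.9°S, 99.1°W

The haversine formula gives a central angle δ ≈ 2.584 rad (148.0°) between the endpoints.
Interpolate at f = 4/5 with slerp weights a = sin((1−f)δ)/sin δ ≈ 0.934, b = sin(fδ)/sin δ ≈ 1.662.
p = a·p₁ + b·p₂ ≈ (-0.151, -0.945, -0.291); φ = arcsin(p_z) ≈ -16.95°, λ = atan2(p_y, p_x) ≈ -99.07°.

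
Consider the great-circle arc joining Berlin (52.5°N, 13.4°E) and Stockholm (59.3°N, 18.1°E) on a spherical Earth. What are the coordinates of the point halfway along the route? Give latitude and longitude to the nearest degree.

Convert each endpoint to a unit vector on the sphere (x = cos φ cos λ, y = cos φ sin λ, z = sin φ).
The central angle between the endpoints is δ = arccos(p₁·p₂) ≈ 0.127 rad (7.3°).
Interpolate at f = 1/2 with slerp weights a = sin((1−f)δ)/sin δ ≈ 0.501, b = sin(fδ)/sin δ ≈ 0.501.
p = a·p₁ + b·p₂ ≈ (0.540, 0.150, 0.828); φ = arcsin(p_z) ≈ 55.92°, λ = atan2(p_y, p_x) ≈ 15.54°.

≈ 56°N, 16°E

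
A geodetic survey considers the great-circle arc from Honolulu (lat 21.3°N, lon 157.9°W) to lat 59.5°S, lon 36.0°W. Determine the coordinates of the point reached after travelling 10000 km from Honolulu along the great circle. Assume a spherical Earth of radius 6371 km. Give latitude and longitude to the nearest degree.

Write both endpoints as unit vectors p₁, p₂ with components (cos φ cos λ, cos φ sin λ, sin φ).
The central angle between the endpoints is δ = arccos(p₁·p₂) ≈ 2.169 rad (124.3°). The total great-circle distance is δ·R ≈ 2.169 × 6371 ≈ 13816 km, so the target fraction is f = 10000/13816 ≈ 0.724.
Interpolate at f ≈ 0.724 with slerp weights a = sin((1−f)δ)/sin δ ≈ 0.682, b = sin(fδ)/sin δ ≈ 1.210.
p = a·p₁ + b·p₂ ≈ (-0.092, -0.600, -0.795); φ = arcsin(p_z) ≈ -52.62°, λ = atan2(p_y, p_x) ≈ -98.73°.

≈ lat 53°S, lon 99°W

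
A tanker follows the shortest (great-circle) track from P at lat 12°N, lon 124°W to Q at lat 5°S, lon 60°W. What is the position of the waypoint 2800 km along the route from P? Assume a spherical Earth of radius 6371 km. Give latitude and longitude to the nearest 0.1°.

≈ lat 6.2°N, lon 99.2°W

Write both endpoints as unit vectors p₁, p₂ with components (cos φ cos λ, cos φ sin λ, sin φ).
The central angle between the endpoints is δ = arccos(p₁·p₂) ≈ 1.149 rad (65.9°). The total great-circle distance is δ·R ≈ 1.149 × 6371 ≈ 7323 km, so the target fraction is f = 2800/7323 ≈ 0.382.
Interpolate at f ≈ 0.382 with slerp weights a = sin((1−f)δ)/sin δ ≈ 0.714, b = sin(fδ)/sin δ ≈ 0.466.
p = a·p₁ + b·p₂ ≈ (-0.158, -0.981, 0.108); φ = arcsin(p_z) ≈ 6.19°, λ = atan2(p_y, p_x) ≈ -99.17°.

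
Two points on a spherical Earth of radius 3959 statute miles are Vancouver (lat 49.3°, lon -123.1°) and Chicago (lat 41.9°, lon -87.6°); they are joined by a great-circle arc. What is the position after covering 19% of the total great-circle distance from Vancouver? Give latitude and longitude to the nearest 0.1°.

Write both endpoints as unit vectors p₁, p₂ with components (cos φ cos λ, cos φ sin λ, sin φ).
The central angle between the endpoints is δ = arccos(p₁·p₂) ≈ 0.448 rad (25.7°).
Interpolate at f = 0.19 with slerp weights a = sin((1−f)δ)/sin δ ≈ 0.819, b = sin(fδ)/sin δ ≈ 0.196.
p = a·p₁ + b·p₂ ≈ (-0.286, -0.594, 0.752); φ = arcsin(p_z) ≈ 48.79°, λ = atan2(p_y, p_x) ≈ -115.70°.

≈ lat 48.8°, lon -115.7°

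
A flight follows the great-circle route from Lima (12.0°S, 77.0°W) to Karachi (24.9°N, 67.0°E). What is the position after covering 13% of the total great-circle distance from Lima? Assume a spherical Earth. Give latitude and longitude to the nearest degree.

≈ 3°S, 60°W

From cos δ = sin φ₁ sin φ₂ + cos φ₁ cos φ₂ cos Δλ, the central angle is δ ≈ 2.507 rad (143.6°).
Interpolate at f = 0.13 with slerp weights a = sin((1−f)δ)/sin δ ≈ 1.382, b = sin(fδ)/sin δ ≈ 0.540.
p = a·p₁ + b·p₂ ≈ (0.496, -0.867, -0.060); φ = arcsin(p_z) ≈ -3.44°, λ = atan2(p_y, p_x) ≈ -60.23°.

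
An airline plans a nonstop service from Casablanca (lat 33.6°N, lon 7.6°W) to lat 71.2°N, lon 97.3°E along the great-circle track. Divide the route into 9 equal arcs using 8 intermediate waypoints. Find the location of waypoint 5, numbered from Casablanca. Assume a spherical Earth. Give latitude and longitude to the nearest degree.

Convert each endpoint to a unit vector on the sphere (x = cos φ cos λ, y = cos φ sin λ, z = sin φ).
The central angle between the endpoints is δ = arccos(p₁·p₂) ≈ 1.099 rad (62.9°).
Interpolate at f = 5/9 with slerp weights a = sin((1−f)δ)/sin δ ≈ 0.527, b = sin(fδ)/sin δ ≈ 0.644.
p = a·p₁ + b·p₂ ≈ (0.409, 0.148, 0.901); φ = arcsin(p_z) ≈ 64.25°, λ = atan2(p_y, p_x) ≈ 19.88°.

≈ lat 64°N, lon 20°E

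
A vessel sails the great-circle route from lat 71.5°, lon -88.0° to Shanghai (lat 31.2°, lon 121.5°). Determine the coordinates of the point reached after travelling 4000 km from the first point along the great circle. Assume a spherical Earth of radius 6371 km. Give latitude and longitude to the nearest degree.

≈ lat 69°, lon 138°

The haversine formula gives a central angle δ ≈ 1.313 rad (75.2°) between the endpoints. The total great-circle distance is δ·R ≈ 1.313 × 6371 ≈ 8365 km, so the target fraction is f = 4000/8365 ≈ 0.478.
Interpolate at f ≈ 0.478 with slerp weights a = sin((1−f)δ)/sin δ ≈ 0.654, b = sin(fδ)/sin δ ≈ 0.607.
p = a·p₁ + b·p₂ ≈ (-0.264, 0.236, 0.935); φ = arcsin(p_z) ≈ 69.27°, λ = atan2(p_y, p_x) ≈ 138.29°.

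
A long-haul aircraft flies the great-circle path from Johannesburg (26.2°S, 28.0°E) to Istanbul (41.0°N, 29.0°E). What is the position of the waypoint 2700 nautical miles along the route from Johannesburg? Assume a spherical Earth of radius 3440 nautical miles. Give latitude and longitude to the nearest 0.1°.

≈ 18.8°N, 28.6°E

From cos δ = sin φ₁ sin φ₂ + cos φ₁ cos φ₂ cos Δλ, the central angle is δ ≈ 1.173 rad (67.2°). The total great-circle distance is δ·R ≈ 1.173 × 3440 ≈ 4035 nmi, so the target fraction is f = 2700/4035 ≈ 0.669.
Interpolate at f ≈ 0.669 with slerp weights a = sin((1−f)δ)/sin δ ≈ 0.410, b = sin(fδ)/sin δ ≈ 0.767.
p = a·p₁ + b·p₂ ≈ (0.831, 0.453, 0.322); φ = arcsin(p_z) ≈ 18.77°, λ = atan2(p_y, p_x) ≈ 28.61°.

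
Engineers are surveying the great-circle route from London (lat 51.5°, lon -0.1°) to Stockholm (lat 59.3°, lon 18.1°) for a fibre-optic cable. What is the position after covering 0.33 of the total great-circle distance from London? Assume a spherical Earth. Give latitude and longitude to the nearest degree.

Convert each endpoint to a unit vector on the sphere (x = cos φ cos λ, y = cos φ sin λ, z = sin φ).
The central angle between the endpoints is δ = arccos(p₁·p₂) ≈ 0.225 rad (12.9°).
Interpolate at f = 0.33 with slerp weights a = sin((1−f)δ)/sin δ ≈ 0.673, b = sin(fδ)/sin δ ≈ 0.332.
p = a·p₁ + b·p₂ ≈ (0.580, 0.052, 0.813); φ = arcsin(p_z) ≈ 54.36°, λ = atan2(p_y, p_x) ≈ 5.12°.

≈ lat 54°, lon 5°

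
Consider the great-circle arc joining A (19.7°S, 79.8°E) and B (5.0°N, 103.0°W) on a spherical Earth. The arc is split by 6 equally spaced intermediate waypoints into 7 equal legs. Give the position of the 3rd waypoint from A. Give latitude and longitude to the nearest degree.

Convert each endpoint to a unit vector on the sphere (x = cos φ cos λ, y = cos φ sin λ, z = sin φ).
The central angle between the endpoints is δ = arccos(p₁·p₂) ≈ 2.881 rad (165.0°).
Interpolate at f = 3/7 with slerp weights a = sin((1−f)δ)/sin δ ≈ 3.865, b = sin(fδ)/sin δ ≈ 3.659.
p = a·p₁ + b·p₂ ≈ (-0.176, 0.030, -0.984); φ = arcsin(p_z) ≈ -79.74°, λ = atan2(p_y, p_x) ≈ 170.41°.

≈ (80°S, 170°E)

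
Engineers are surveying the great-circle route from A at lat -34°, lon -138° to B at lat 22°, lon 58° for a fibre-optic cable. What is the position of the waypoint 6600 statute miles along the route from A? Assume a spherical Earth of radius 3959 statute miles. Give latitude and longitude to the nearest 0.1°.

≈ lat -25.8°, lon 105.0°

Write both endpoints as unit vectors p₁, p₂ with components (cos φ cos λ, cos φ sin λ, sin φ).
The central angle between the endpoints is δ = arccos(p₁·p₂) ≈ 2.819 rad (161.5°). The total great-circle distance is δ·R ≈ 2.819 × 3959 ≈ 11160 mi, so the target fraction is f = 6600/11160 ≈ 0.591.
Interpolate at f ≈ 0.591 with slerp weights a = sin((1−f)δ)/sin δ ≈ 2.880, b = sin(fδ)/sin δ ≈ 3.138.
p = a·p₁ + b·p₂ ≈ (-0.232, 0.870, -0.435); φ = arcsin(p_z) ≈ -25.78°, λ = atan2(p_y, p_x) ≈ 104.96°.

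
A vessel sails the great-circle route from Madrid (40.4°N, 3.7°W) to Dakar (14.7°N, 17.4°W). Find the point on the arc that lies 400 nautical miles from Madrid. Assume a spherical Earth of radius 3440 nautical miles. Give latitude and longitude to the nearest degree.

The haversine formula gives a central angle δ ≈ 0.495 rad (28.3°) between the endpoints. The total great-circle distance is δ·R ≈ 0.495 × 3440 ≈ 1702 nmi, so the target fraction is f = 400/1702 ≈ 0.235.
Interpolate at f ≈ 0.235 with slerp weights a = sin((1−f)δ)/sin δ ≈ 0.778, b = sin(fδ)/sin δ ≈ 0.244.
p = a·p₁ + b·p₂ ≈ (0.817, -0.109, 0.566); φ = arcsin(p_z) ≈ 34.50°, λ = atan2(p_y, p_x) ≈ -7.59°.

≈ 34°N, 8°W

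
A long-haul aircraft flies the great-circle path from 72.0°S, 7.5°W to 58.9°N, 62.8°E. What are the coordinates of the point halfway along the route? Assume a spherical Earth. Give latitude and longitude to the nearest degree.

≈ 8°S, 38°E

From cos δ = sin φ₁ sin φ₂ + cos φ₁ cos φ₂ cos Δλ, the central angle is δ ≈ 2.435 rad (139.5°).
Interpolate at f = 1/2 with slerp weights a = sin((1−f)δ)/sin δ ≈ 1.445, b = sin(fδ)/sin δ ≈ 1.445.
p = a·p₁ + b·p₂ ≈ (0.784, 0.606, -0.137); φ = arcsin(p_z) ≈ -7.87°, λ = atan2(p_y, p_x) ≈ 37.69°.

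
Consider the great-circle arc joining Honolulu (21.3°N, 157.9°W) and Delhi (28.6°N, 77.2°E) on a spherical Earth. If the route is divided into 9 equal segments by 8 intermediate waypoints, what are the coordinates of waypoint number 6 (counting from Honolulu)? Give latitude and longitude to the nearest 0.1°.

From cos δ = sin φ₁ sin φ₂ + cos φ₁ cos φ₂ cos Δλ, the central angle is δ ≈ 1.869 rad (107.1°).
Interpolate at f = 6/9 with slerp weights a = sin((1−f)δ)/sin δ ≈ 0.611, b = sin(fδ)/sin δ ≈ 0.992.
p = a·p₁ + b·p₂ ≈ (-0.334, 0.635, 0.696); φ = arcsin(p_z) ≈ 44.15°, λ = atan2(p_y, p_x) ≈ 117.76°.

≈ (44.1°N, 117.8°E)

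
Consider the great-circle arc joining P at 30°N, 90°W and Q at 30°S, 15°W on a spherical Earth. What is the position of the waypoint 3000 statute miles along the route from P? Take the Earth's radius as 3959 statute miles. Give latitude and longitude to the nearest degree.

≈ 2°N, 55°W

Write both endpoints as unit vectors p₁, p₂ with components (cos φ cos λ, cos φ sin λ, sin φ).
The central angle between the endpoints is δ = arccos(p₁·p₂) ≈ 1.627 rad (93.2°). The total great-circle distance is δ·R ≈ 1.627 × 3959 ≈ 6440 mi, so the target fraction is f = 3000/6440 ≈ 0.466.
Interpolate at f ≈ 0.466 with slerp weights a = sin((1−f)δ)/sin δ ≈ 0.765, b = sin(fδ)/sin δ ≈ 0.688.
p = a·p₁ + b·p₂ ≈ (0.576, -0.817, 0.038); φ = arcsin(p_z) ≈ 2.19°, λ = atan2(p_y, p_x) ≈ -54.81°.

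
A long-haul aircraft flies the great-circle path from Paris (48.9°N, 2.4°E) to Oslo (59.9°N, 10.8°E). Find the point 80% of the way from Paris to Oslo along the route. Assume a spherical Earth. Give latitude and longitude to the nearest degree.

Write both endpoints as unit vectors p₁, p₂ with components (cos φ cos λ, cos φ sin λ, sin φ).
The central angle between the endpoints is δ = arccos(p₁·p₂) ≈ 0.210 rad (12.0°).
Interpolate at f = 0.80 with slerp weights a = sin((1−f)δ)/sin δ ≈ 0.201, b = sin(fδ)/sin δ ≈ 0.802.
p = a·p₁ + b·p₂ ≈ (0.527, 0.081, 0.846); φ = arcsin(p_z) ≈ 57.75°, λ = atan2(p_y, p_x) ≈ 8.72°.

≈ (58°N, 9°E)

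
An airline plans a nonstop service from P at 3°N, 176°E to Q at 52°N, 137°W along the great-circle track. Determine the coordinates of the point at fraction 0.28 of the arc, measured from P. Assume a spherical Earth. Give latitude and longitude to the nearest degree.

≈ 18°N, 175°W

Convert each endpoint to a unit vector on the sphere (x = cos φ cos λ, y = cos φ sin λ, z = sin φ).
The central angle between the endpoints is δ = arccos(p₁·p₂) ≈ 1.092 rad (62.6°).
Interpolate at f = 0.28 with slerp weights a = sin((1−f)δ)/sin δ ≈ 0.797, b = sin(fδ)/sin δ ≈ 0.339.
p = a·p₁ + b·p₂ ≈ (-0.947, -0.087, 0.309); φ = arcsin(p_z) ≈ 18.00°, λ = atan2(p_y, p_x) ≈ -174.76°.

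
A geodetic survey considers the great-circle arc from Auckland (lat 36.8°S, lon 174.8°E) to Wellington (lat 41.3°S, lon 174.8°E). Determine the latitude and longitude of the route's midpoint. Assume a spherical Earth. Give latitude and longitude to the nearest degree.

The haversine formula gives a central angle δ ≈ 0.079 rad (4.5°) between the endpoints.
Interpolate at f = 1/2 with slerp weights a = sin((1−f)δ)/sin δ ≈ 0.500, b = sin(fδ)/sin δ ≈ 0.500.
p = a·p₁ + b·p₂ ≈ (-0.773, 0.070, -0.630); φ = arcsin(p_z) ≈ -39.05°, λ = atan2(p_y, p_x) ≈ 174.80°.

≈ lat 39°S, lon 175°E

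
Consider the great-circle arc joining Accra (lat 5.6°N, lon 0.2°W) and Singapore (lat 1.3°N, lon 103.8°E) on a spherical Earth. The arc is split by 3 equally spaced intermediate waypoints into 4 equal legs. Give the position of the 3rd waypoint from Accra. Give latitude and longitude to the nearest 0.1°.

From cos δ = sin φ₁ sin φ₂ + cos φ₁ cos φ₂ cos Δλ, the central angle is δ ≈ 1.812 rad (103.8°).
Interpolate at f = 3/4 with slerp weights a = sin((1−f)δ)/sin δ ≈ 0.451, b = sin(fδ)/sin δ ≈ 1.007.
p = a·p₁ + b·p₂ ≈ (0.208, 0.976, 0.067); φ = arcsin(p_z) ≈ 3.83°, λ = atan2(p_y, p_x) ≈ 77.95°.

≈ lat 3.8°N, lon 77.9°E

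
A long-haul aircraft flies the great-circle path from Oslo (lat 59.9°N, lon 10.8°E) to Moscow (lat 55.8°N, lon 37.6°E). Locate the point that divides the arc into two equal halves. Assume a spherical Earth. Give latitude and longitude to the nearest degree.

Write both endpoints as unit vectors p₁, p₂ with components (cos φ cos λ, cos φ sin λ, sin φ).
The central angle between the endpoints is δ = arccos(p₁·p₂) ≈ 0.257 rad (14.7°).
Interpolate at f = 1/2 with slerp weights a = sin((1−f)δ)/sin δ ≈ 0.504, b = sin(fδ)/sin δ ≈ 0.504.
p = a·p₁ + b·p₂ ≈ (0.473, 0.220, 0.853); φ = arcsin(p_z) ≈ 58.56°, λ = atan2(p_y, p_x) ≈ 24.98°.

≈ lat 59°N, lon 25°E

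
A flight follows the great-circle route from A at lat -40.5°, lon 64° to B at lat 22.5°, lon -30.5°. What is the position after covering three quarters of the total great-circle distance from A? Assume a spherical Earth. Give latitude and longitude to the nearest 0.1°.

Convert each endpoint to a unit vector on the sphere (x = cos φ cos λ, y = cos φ sin λ, z = sin φ).
The central angle between the endpoints is δ = arccos(p₁·p₂) ≈ 1.879 rad (107.7°).
Interpolate at f = 3/4 with slerp weights a = sin((1−f)δ)/sin δ ≈ 0.475, b = sin(fδ)/sin δ ≈ 1.036.
p = a·p₁ + b·p₂ ≈ (0.983, -0.161, 0.088); φ = arcsin(p_z) ≈ 5.04°, λ = atan2(p_y, p_x) ≈ -9.30°.

≈ lat 5.0°, lon -9.3°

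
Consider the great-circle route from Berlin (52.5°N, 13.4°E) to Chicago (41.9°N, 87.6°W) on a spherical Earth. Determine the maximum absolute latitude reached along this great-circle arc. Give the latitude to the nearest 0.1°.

≈ 60.2°N

The great circle lies in the plane with unit normal n̂ = (p₁ × p₂)/|p₁ × p₂|.
Here n̂_z ≈ -0.496; the vertex latitude is φ_max = arccos|n̂_z| ≈ 60.2°.
Check via Clairaut: cos φ_max = |cos φ₁| · sin C = cos(52.5°)·sin(54.6°) ≈ 0.496, again giving ≈ 60.2°.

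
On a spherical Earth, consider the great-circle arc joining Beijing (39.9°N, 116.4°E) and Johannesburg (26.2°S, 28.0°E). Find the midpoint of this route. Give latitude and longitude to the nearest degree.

Write both endpoints as unit vectors p₁, p₂ with components (cos φ cos λ, cos φ sin λ, sin φ).
The central angle between the endpoints is δ = arccos(p₁·p₂) ≈ 1.838 rad (105.3°).
Interpolate at f = 1/2 with slerp weights a = sin((1−f)δ)/sin δ ≈ 0.824, b = sin(fδ)/sin δ ≈ 0.824.
p = a·p₁ + b·p₂ ≈ (0.372, 0.914, 0.165); φ = arcsin(p_z) ≈ 9.49°, λ = atan2(p_y, p_x) ≈ 67.85°.

≈ (9°N, 68°E)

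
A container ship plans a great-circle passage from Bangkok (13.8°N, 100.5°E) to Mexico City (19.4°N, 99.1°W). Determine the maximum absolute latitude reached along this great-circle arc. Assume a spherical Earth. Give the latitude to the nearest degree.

≈ 60°N

The great circle lies in the plane with unit normal n̂ = (p₁ × p₂)/|p₁ × p₂|.
Here n̂_z ≈ +0.495; the vertex latitude is φ_max = arccos|n̂_z| ≈ 60.4°.
Check via Clairaut: cos φ_max = |cos φ₁| · sin C = cos(13.8°)·sin(30.6°) ≈ 0.495, again giving ≈ 60.4°.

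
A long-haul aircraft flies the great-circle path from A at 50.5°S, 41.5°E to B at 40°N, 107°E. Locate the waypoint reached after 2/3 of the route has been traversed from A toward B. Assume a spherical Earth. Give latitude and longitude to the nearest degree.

From cos δ = sin φ₁ sin φ₂ + cos φ₁ cos φ₂ cos Δλ, the central angle is δ ≈ 1.869 rad (107.1°).
Interpolate at f = 2/3 with slerp weights a = sin((1−f)δ)/sin δ ≈ 0.610, b = sin(fδ)/sin δ ≈ 0.992.
p = a·p₁ + b·p₂ ≈ (0.069, 0.984, 0.166); φ = arcsin(p_z) ≈ 9.57°, λ = atan2(p_y, p_x) ≈ 86.00°.

≈ 10°N, 86°E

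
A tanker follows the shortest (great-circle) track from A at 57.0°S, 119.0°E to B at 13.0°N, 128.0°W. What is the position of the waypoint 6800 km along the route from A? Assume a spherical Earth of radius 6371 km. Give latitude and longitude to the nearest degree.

Write both endpoints as unit vectors p₁, p₂ with components (cos φ cos λ, cos φ sin λ, sin φ).
The central angle between the endpoints is δ = arccos(p₁·p₂) ≈ 1.978 rad (113.3°). The total great-circle distance is δ·R ≈ 1.978 × 6371 ≈ 12602 km, so the target fraction is f = 6800/12602 ≈ 0.540.
Interpolate at f ≈ 0.540 with slerp weights a = sin((1−f)δ)/sin δ ≈ 0.860, b = sin(fδ)/sin δ ≈ 0.954.
p = a·p₁ + b·p₂ ≈ (-0.799, -0.323, -0.507); φ = arcsin(p_z) ≈ -30.45°, λ = atan2(p_y, p_x) ≈ -158.02°.

≈ 30°S, 158°W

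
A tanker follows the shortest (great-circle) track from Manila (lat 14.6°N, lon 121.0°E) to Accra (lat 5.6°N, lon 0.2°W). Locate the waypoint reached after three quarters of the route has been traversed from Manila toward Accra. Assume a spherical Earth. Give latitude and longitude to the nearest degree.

The haversine formula gives a central angle δ ≈ 2.065 rad (118.3°) between the endpoints.
Interpolate at f = 3/4 with slerp weights a = sin((1−f)δ)/sin δ ≈ 0.561, b = sin(fδ)/sin δ ≈ 1.136.
p = a·p₁ + b·p₂ ≈ (0.851, 0.461, 0.252); φ = arcsin(p_z) ≈ 14.60°, λ = atan2(p_y, p_x) ≈ 28.46°.

≈ lat 15°N, lon 28°E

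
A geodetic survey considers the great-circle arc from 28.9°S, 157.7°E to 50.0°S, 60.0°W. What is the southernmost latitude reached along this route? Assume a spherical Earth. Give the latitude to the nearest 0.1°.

The great circle lies in the plane with unit normal n̂ = (p₁ × p₂)/|p₁ × p₂|.
Here n̂_z ≈ +0.345; the vertex latitude is φ_max = arccos|n̂_z| ≈ 69.8°.

≈ 69.8°S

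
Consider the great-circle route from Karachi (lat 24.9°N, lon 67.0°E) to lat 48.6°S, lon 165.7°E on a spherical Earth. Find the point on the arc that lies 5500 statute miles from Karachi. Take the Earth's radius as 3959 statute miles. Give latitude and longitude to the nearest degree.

≈ lat 33°S, lon 124°E

From cos δ = sin φ₁ sin φ₂ + cos φ₁ cos φ₂ cos Δλ, the central angle is δ ≈ 1.989 rad (114.0°). The total great-circle distance is δ·R ≈ 1.989 × 3959 ≈ 7876 mi, so the target fraction is f = 5500/7876 ≈ 0.698.
Interpolate at f ≈ 0.698 with slerp weights a = sin((1−f)δ)/sin δ ≈ 0.618, b = sin(fδ)/sin δ ≈ 1.077.
p = a·p₁ + b·p₂ ≈ (-0.471, 0.692, -0.547); φ = arcsin(p_z) ≈ -33.18°, λ = atan2(p_y, p_x) ≈ 124.23°.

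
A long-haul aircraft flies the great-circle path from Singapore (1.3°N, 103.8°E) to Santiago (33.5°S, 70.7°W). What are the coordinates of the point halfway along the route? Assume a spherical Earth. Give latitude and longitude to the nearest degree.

Convert each endpoint to a unit vector on the sphere (x = cos φ cos λ, y = cos φ sin λ, z = sin φ).
The central angle between the endpoints is δ = arccos(p₁·p₂) ≈ 2.572 rad (147.4°).
Interpolate at f = 1/2 with slerp weights a = sin((1−f)δ)/sin δ ≈ 1.781, b = sin(fδ)/sin δ ≈ 1.781.
p = a·p₁ + b·p₂ ≈ (0.066, 0.327, -0.943); φ = arcsin(p_z) ≈ -70.48°, λ = atan2(p_y, p_x) ≈ 78.58°.

≈ 70°S, 79°E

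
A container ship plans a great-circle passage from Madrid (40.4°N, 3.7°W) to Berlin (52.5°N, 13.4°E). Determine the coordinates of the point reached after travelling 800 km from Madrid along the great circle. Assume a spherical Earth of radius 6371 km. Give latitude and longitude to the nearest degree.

From cos δ = sin φ₁ sin φ₂ + cos φ₁ cos φ₂ cos Δλ, the central angle is δ ≈ 0.293 rad (16.8°). The total great-circle distance is δ·R ≈ 0.293 × 6371 ≈ 1869 km, so the target fraction is f = 800/1869 ≈ 0.428.
Interpolate at f ≈ 0.428 with slerp weights a = sin((1−f)δ)/sin δ ≈ 0.577, b = sin(fδ)/sin δ ≈ 0.433.
p = a·p₁ + b·p₂ ≈ (0.695, 0.033, 0.718); φ = arcsin(p_z) ≈ 45.88°, λ = atan2(p_y, p_x) ≈ 2.69°.

≈ (46°N, 3°E)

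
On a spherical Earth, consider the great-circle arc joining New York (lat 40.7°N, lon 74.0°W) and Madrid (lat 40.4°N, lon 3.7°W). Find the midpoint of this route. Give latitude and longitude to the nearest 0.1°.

≈ lat 46.3°N, lon 38.8°W

Write both endpoints as unit vectors p₁, p₂ with components (cos φ cos λ, cos φ sin λ, sin φ).
The central angle between the endpoints is δ = arccos(p₁·p₂) ≈ 0.906 rad (51.9°).
Interpolate at f = 1/2 with slerp weights a = sin((1−f)δ)/sin δ ≈ 0.556, b = sin(fδ)/sin δ ≈ 0.556.
p = a·p₁ + b·p₂ ≈ (0.539, -0.433, 0.723); φ = arcsin(p_z) ≈ 46.30°, λ = atan2(p_y, p_x) ≈ -38.76°.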